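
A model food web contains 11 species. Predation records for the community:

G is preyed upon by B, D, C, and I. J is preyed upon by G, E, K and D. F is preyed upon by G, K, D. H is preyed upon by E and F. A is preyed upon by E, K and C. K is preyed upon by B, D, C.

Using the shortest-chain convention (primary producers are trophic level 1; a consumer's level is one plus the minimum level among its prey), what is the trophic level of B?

J is a producer → level 1.
K eats J → level 2.
B eats K → level 3.
No prey of B is below level 2, so 3 is the minimum.

Trophic level 3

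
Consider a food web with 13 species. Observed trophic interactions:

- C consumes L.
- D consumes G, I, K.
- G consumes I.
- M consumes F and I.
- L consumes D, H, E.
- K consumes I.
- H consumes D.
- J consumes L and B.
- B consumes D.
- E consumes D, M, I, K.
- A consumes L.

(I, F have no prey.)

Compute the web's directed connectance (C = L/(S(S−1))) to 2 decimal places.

C = 0.13

The web has S = 13 species and L = 20 feeding links.
C = L / (S(S−1)) = 20 / 156 = 0.1282 ≈ 0.13.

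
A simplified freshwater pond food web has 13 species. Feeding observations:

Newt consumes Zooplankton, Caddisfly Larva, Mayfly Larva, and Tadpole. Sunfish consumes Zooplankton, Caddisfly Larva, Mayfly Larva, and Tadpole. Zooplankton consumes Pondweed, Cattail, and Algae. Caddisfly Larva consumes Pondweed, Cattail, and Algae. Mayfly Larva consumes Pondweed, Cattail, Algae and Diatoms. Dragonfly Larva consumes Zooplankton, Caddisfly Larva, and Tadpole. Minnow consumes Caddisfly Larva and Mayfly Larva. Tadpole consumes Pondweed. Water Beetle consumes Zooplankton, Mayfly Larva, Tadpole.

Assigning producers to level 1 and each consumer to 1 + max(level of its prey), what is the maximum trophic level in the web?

3

Producers (level 1): Cattail, Pondweed, Diatoms, Algae.
Cattail → Caddisfly Larva → Sunfish gives Sunfish level 3.
No species has a prey at level 3, so no species reaches level 4.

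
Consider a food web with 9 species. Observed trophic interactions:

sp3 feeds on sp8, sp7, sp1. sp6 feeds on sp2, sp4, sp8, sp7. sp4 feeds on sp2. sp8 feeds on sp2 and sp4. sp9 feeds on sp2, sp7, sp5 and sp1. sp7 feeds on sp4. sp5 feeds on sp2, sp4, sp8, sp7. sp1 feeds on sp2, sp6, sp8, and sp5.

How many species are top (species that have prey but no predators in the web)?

Top species (has prey, but nothing eats it): sp3, sp9.
Count: 2.

2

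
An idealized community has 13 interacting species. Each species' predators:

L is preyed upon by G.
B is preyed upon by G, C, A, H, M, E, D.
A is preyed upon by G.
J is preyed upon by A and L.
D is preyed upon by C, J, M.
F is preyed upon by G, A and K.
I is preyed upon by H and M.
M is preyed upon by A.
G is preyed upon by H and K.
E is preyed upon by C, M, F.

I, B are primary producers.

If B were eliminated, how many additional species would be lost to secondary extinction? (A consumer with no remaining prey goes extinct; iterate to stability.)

Remove B.
Round 1: E (all prey gone), D (all prey gone) → extinct.
Round 2: F (all prey gone), C (all prey gone), J (all prey gone) → extinct.
Round 3: L (all prey gone) → extinct.
No further losses. Total secondary extinctions: 6.

6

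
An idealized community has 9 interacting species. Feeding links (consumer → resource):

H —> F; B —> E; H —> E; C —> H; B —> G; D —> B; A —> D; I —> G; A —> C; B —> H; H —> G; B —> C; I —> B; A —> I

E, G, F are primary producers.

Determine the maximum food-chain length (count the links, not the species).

5 links

One longest chain: E → H → C → B → I → A.
It has 6 species and 5 links.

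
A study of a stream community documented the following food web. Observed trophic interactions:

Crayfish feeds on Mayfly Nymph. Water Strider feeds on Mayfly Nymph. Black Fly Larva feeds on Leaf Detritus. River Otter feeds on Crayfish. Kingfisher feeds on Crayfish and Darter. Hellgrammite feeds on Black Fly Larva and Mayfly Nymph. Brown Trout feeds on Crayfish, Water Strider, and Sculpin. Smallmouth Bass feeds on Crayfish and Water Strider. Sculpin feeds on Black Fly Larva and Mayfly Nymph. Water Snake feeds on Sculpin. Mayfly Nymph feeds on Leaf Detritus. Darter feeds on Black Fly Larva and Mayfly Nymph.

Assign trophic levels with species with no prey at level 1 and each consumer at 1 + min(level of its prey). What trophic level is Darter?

Leaf Detritus has no prey (basal) → level 1.
Mayfly Nymph eats Leaf Detritus → level 2.
Darter eats Mayfly Nymph → level 3.
No prey of Darter is below level 2, so 3 is the minimum.

Trophic level 3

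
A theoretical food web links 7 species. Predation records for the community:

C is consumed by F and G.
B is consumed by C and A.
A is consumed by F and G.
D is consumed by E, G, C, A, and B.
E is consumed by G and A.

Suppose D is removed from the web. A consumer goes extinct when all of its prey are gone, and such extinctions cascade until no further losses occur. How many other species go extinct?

6

Remove D.
Round 1: B (all prey gone), E (all prey gone) → extinct.
Round 2: A (all prey gone), C (all prey gone) → extinct.
Round 3: F (all prey gone), G (all prey gone) → extinct.
No further losses. Total secondary extinctions: 6.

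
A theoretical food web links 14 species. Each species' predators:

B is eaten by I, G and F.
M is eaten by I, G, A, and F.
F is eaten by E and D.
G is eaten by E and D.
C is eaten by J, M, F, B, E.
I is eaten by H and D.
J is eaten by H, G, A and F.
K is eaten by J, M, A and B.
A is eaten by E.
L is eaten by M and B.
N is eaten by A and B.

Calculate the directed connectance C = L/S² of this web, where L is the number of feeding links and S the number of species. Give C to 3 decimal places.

C = 0.158

The web has S = 14 species and L = 31 feeding links.
C = L / S² = 31 / 196 = 0.1582 ≈ 0.158.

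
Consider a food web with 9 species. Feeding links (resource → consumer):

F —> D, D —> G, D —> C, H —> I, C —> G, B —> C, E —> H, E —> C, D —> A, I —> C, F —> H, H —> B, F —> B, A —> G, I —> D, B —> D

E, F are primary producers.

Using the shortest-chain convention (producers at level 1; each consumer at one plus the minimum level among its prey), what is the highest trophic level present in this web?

3

Producers (level 1): E, F.
Following each consumer down to its lowest-level prey: F → D → A (levels 1 through 3).
All prey of A (D 2) are at level 2 or above, so A is at level 1 + 2 = 3.
Every consumer has at least one prey at level 2 or below, so none exceeds level 3.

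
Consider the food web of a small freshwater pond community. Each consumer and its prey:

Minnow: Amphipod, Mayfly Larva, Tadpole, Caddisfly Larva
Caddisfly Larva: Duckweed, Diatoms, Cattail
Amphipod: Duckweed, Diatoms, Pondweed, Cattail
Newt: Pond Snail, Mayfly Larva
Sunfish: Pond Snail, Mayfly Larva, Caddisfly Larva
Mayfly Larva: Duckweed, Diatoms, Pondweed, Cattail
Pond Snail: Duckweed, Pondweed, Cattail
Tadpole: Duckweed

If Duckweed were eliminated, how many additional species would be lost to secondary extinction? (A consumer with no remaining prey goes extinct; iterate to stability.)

Remove Duckweed.
Round 1: Tadpole (all prey gone) → extinct.
No further losses. Total secondary extinctions: 1.

1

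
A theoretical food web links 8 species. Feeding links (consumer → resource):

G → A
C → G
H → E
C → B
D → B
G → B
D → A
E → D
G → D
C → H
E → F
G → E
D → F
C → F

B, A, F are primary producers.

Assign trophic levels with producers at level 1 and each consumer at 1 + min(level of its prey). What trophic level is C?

B is a producer → level 1.
C eats B → level 2.

Trophic level 2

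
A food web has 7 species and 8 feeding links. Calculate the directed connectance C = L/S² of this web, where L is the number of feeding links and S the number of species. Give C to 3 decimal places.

The web has S = 7 species and L = 8 feeding links.
C = L / S² = 8 / 49 = 0.1633 ≈ 0.163.

C = 0.163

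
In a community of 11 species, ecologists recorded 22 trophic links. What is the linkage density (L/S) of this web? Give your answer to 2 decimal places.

L/S = 2.00

There are L = 22 links among S = 11 species.
L/S = 22/11 = 2.0000 ≈ 2.00.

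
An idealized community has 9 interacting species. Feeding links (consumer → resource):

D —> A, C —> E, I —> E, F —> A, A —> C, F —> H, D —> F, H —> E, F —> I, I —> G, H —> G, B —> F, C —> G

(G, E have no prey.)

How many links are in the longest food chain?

One longest chain: G → C → A → F → D.
It has 5 species and 4 links.

4 links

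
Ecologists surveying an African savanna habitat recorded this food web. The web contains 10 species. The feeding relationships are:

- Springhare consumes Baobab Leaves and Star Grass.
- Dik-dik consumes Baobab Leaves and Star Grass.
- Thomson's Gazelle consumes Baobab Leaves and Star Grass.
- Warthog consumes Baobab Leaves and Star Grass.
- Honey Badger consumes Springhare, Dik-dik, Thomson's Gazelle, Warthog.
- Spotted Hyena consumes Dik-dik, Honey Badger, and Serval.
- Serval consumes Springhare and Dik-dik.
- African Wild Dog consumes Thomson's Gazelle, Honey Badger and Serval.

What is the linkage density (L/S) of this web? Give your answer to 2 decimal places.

L/S = 2.00

There are L = 20 links among S = 10 species.
L/S = 20/10 = 2.0000 ≈ 2.00.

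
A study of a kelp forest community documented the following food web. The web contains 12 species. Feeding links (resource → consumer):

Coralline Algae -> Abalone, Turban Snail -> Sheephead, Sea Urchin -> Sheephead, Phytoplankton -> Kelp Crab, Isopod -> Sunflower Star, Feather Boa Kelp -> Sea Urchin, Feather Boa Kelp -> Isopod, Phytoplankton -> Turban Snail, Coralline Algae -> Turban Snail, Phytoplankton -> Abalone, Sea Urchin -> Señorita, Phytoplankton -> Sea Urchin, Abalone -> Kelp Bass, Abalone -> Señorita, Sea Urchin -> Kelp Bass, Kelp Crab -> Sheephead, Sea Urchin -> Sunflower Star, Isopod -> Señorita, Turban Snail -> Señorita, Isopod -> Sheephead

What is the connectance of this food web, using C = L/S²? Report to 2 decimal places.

The web has S = 12 species and L = 20 feeding links.
C = L / S² = 20 / 144 = 0.1389 ≈ 0.14.

C = 0.14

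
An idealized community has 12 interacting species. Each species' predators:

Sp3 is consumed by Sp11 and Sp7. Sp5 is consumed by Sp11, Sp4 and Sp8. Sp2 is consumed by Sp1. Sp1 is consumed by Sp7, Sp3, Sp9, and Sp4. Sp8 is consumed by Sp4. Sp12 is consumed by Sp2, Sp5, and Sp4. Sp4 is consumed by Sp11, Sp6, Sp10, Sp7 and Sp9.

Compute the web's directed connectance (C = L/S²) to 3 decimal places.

The web has S = 12 species and L = 19 feeding links.
C = L / S² = 19 / 144 = 0.1319 ≈ 0.132.

C = 0.132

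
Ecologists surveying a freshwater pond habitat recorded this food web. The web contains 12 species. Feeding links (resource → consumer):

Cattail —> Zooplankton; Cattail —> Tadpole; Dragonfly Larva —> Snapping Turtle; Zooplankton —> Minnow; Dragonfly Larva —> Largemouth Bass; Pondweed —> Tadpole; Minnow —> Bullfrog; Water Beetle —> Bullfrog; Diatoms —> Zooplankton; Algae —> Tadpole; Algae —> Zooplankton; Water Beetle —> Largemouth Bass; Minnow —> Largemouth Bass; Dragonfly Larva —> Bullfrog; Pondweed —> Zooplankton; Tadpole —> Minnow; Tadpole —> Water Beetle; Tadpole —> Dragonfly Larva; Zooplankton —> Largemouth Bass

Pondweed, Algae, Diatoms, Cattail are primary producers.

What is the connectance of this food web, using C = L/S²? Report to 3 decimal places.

The web has S = 12 species and L = 19 feeding links.
C = L / S² = 19 / 144 = 0.1319 ≈ 0.132.

C = 0.132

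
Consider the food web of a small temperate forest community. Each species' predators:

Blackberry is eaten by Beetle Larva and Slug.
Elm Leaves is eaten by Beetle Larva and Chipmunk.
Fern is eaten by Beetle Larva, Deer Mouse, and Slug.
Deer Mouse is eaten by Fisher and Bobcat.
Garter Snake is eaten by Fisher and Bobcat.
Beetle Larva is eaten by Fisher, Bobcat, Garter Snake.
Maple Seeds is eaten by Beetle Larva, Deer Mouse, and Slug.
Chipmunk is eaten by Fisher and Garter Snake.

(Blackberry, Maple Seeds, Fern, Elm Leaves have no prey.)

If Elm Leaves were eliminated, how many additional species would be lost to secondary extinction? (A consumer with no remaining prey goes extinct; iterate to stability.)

Remove Elm Leaves.
Round 1: Chipmunk (all prey gone) → extinct.
No further losses. Total secondary extinctions: 1.

1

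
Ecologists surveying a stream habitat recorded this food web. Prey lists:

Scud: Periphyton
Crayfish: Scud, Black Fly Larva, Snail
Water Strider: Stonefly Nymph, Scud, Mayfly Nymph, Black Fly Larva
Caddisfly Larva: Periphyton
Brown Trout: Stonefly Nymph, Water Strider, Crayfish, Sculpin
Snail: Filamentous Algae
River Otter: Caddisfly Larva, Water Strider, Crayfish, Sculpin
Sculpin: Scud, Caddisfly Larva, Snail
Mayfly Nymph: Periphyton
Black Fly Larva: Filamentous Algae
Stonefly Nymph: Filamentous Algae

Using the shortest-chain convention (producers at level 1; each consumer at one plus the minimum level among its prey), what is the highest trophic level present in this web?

Producers (level 1): Filamentous Algae, Periphyton.
Following each consumer down to its lowest-level prey: Periphyton → Caddisfly Larva → River Otter (levels 1 through 3).
All prey of River Otter (Caddisfly Larva 2, Water Strider 3, Crayfish 3, Sculpin 3) are at level 2 or above, so River Otter is at level 1 + 2 = 3.
Every consumer has at least one prey at level 2 or below, so none exceeds level 3.

3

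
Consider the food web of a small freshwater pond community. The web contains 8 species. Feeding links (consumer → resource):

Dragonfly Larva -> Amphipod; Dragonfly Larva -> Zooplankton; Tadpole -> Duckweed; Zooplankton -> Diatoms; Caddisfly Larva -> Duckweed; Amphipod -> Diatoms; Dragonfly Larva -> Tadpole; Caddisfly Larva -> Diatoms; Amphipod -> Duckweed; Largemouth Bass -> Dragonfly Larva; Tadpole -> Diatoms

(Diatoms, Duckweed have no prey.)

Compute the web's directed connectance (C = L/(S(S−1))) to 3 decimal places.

The web has S = 8 species and L = 11 feeding links.
C = L / (S(S−1)) = 11 / 56 = 0.1964 ≈ 0.196.

C = 0.196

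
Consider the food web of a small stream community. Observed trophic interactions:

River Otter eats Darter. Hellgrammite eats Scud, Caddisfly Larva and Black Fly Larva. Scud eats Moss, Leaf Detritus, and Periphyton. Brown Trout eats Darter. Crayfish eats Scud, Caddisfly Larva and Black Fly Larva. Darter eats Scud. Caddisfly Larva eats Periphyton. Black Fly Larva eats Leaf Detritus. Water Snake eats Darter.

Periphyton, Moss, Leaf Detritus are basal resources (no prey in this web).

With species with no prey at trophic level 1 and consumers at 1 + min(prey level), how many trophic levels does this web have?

4

Basal resources (level 1): Periphyton, Moss, Leaf Detritus.
Following each consumer down to its lowest-level prey: Periphyton → Scud → Darter → Water Snake (levels 1 through 4).
All prey of Water Snake (Darter 3) are at level 3 or above, so Water Snake is at level 1 + 3 = 4.
Every consumer has at least one prey at level 3 or below, so none exceeds level 4.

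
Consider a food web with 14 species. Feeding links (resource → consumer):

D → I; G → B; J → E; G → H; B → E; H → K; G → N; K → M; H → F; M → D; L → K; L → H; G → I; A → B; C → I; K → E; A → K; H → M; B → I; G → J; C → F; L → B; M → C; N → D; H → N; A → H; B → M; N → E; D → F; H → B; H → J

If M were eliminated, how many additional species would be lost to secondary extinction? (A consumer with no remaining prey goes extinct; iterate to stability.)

1

Remove M.
Round 1: C (all prey gone) → extinct.
No further losses. Total secondary extinctions: 1.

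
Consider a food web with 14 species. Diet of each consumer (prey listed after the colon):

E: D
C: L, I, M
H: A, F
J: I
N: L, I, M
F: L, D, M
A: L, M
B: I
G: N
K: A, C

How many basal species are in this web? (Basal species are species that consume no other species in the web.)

Basal species (no prey listed): L, I, D, M.
Count: 4.

4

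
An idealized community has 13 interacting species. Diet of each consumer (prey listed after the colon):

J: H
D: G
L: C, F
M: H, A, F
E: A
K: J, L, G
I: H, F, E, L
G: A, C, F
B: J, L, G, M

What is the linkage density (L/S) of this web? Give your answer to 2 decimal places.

There are L = 22 links among S = 13 species.
L/S = 22/13 = 1.6923 ≈ 1.69.

L/S = 1.69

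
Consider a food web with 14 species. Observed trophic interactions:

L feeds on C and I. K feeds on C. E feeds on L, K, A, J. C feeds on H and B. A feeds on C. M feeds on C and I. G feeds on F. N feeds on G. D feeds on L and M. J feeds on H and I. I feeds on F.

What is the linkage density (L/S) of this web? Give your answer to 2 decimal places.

There are L = 19 links among S = 14 species.
L/S = 19/14 = 1.3571 ≈ 1.36.

L/S = 1.36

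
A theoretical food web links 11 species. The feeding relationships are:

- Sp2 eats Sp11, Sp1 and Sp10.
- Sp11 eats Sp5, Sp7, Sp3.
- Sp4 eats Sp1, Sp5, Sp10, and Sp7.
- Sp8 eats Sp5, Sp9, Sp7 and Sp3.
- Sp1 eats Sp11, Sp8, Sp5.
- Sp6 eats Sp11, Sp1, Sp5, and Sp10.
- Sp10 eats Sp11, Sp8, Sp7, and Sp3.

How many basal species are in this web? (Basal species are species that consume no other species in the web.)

Basal species (no prey listed): Sp9, Sp5, Sp7, Sp3.
Count: 4.

4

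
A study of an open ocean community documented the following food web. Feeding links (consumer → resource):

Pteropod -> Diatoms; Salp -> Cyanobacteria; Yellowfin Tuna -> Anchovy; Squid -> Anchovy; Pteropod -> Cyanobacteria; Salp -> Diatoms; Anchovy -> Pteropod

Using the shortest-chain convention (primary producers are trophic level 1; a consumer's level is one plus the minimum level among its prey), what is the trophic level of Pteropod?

Diatoms is a producer → level 1.
Pteropod eats Diatoms → level 2.

Trophic level 2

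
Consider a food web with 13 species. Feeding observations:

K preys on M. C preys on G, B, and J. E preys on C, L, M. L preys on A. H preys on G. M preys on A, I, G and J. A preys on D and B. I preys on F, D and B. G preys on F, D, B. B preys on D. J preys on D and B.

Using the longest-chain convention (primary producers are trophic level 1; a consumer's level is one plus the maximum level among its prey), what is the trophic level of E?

Trophic level 5

D is a producer → level 1.
B eats D → level 2.
J eats B (level 2); other prey at levels: D 1 → level 3.
C eats J (level 3); other prey at levels: B 2, G 3 → level 4.
E eats C (level 4); other prey at levels: M 4, L 4 → level 5.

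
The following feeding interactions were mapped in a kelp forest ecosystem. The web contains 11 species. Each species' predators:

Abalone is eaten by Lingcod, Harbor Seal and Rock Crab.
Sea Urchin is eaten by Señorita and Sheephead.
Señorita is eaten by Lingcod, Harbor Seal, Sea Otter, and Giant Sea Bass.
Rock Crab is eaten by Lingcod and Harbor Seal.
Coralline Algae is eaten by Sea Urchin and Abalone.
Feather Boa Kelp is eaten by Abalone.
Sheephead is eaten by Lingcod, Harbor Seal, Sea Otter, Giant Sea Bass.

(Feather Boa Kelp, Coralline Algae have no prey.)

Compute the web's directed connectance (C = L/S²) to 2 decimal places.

C = 0.15

The web has S = 11 species and L = 18 feeding links.
C = L / S² = 18 / 121 = 0.1488 ≈ 0.15.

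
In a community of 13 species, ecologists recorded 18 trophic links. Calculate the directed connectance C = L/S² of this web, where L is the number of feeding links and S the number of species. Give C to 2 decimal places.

C = 0.11

The web has S = 13 species and L = 18 feeding links.
C = L / S² = 18 / 169 = 0.1065 ≈ 0.11.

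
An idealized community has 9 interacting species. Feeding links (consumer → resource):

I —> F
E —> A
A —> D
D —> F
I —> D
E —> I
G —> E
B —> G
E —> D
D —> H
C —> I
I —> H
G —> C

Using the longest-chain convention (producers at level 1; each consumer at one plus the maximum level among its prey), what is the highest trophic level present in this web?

6

Producers (level 1): H, F.
H → D → A → E → G → B gives B level 6.
No species has a prey at level 6, so no species reaches level 7.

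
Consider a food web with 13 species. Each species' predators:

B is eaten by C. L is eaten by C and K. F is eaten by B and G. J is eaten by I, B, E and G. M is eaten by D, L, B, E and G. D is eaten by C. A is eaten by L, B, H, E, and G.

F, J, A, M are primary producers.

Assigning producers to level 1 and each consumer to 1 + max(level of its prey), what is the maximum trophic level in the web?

Producers (level 1): F, J, A, M.
A → L → K gives K level 3.
No species has a prey at level 3, so no species reaches level 4.

3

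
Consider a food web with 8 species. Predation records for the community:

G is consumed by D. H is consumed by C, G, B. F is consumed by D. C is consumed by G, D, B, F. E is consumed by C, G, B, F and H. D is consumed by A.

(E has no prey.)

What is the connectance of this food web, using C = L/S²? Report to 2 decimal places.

C = 0.23

The web has S = 8 species and L = 15 feeding links.
C = L / S² = 15 / 64 = 0.2344 ≈ 0.23.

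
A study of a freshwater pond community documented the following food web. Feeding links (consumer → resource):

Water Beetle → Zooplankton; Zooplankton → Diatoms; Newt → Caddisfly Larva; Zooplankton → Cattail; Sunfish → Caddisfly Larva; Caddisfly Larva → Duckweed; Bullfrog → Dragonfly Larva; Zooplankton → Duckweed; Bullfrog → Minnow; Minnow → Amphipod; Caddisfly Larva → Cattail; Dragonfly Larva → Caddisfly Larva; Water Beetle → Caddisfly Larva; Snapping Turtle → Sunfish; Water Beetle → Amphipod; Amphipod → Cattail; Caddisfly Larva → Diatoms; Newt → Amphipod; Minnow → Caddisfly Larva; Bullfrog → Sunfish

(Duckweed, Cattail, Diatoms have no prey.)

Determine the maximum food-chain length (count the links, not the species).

3 links

One longest chain: Duckweed → Caddisfly Larva → Sunfish → Snapping Turtle.
It has 4 species and 3 links.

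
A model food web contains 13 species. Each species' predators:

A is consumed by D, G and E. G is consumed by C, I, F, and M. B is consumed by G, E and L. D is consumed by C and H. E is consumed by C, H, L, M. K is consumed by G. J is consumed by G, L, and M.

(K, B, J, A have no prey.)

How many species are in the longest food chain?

3 species

One longest chain: K → G → I.
It has 3 species and 2 links.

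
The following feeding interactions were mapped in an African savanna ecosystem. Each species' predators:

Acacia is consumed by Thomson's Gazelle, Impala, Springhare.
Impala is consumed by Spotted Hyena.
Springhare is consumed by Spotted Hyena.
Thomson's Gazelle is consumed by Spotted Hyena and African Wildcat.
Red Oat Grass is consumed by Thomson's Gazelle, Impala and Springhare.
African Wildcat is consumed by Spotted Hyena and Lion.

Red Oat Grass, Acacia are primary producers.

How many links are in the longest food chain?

One longest chain: Red Oat Grass → Thomson's Gazelle → African Wildcat → Spotted Hyena.
It has 4 species and 3 links.

3 links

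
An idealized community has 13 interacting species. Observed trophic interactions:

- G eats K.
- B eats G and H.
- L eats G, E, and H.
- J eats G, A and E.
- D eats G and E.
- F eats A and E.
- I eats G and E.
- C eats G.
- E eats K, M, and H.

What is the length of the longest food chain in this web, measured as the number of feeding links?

One longest chain: M → E → D.
It has 3 species and 2 links.

2 links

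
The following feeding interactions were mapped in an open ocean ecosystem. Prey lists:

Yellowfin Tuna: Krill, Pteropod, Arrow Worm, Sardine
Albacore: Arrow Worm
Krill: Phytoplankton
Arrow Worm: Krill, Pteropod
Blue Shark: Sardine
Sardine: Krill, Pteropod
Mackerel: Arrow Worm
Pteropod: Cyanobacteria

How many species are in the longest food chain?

4 species

One longest chain: Phytoplankton → Krill → Sardine → Blue Shark.
It has 4 species and 3 links.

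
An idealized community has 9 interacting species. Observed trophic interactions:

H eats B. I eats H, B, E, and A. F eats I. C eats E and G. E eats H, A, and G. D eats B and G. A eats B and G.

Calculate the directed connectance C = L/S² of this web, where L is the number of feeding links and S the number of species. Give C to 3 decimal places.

The web has S = 9 species and L = 15 feeding links.
C = L / S² = 15 / 81 = 0.1852 ≈ 0.185.

C = 0.185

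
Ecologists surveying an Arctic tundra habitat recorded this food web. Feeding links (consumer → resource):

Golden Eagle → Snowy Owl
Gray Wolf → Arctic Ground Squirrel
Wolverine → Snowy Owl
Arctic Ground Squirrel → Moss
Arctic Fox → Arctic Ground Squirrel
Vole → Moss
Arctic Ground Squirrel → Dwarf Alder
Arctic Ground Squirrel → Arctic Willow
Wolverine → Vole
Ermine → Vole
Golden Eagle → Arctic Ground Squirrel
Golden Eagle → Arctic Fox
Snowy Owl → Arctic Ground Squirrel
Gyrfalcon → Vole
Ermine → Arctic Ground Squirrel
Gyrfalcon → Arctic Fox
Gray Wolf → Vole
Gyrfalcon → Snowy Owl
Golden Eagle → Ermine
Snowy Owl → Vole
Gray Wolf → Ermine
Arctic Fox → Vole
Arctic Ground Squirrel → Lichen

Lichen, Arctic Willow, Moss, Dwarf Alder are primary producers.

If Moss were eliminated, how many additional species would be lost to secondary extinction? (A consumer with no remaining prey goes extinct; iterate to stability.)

1

Remove Moss.
Round 1: Vole (all prey gone) → extinct.
No further losses. Total secondary extinctions: 1.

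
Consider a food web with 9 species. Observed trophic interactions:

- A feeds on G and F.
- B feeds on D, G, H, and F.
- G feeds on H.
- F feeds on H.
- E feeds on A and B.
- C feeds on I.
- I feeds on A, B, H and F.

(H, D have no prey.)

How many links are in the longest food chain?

4 links

One longest chain: H → G → B → I → C.
It has 5 species and 4 links.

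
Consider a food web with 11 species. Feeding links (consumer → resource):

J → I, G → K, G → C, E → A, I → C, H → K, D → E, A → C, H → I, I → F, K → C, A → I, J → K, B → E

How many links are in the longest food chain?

One longest chain: C → I → A → E → D.
It has 5 species and 4 links.

4 links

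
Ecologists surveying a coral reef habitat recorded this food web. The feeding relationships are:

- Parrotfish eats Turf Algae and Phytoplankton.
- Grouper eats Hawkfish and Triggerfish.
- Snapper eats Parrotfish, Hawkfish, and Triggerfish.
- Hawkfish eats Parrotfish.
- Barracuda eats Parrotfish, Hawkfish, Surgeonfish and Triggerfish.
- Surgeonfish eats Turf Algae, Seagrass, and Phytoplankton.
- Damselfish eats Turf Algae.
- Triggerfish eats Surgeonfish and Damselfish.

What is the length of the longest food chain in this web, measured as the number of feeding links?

One longest chain: Phytoplankton → Parrotfish → Hawkfish → Snapper.
It has 4 species and 3 links.

3 links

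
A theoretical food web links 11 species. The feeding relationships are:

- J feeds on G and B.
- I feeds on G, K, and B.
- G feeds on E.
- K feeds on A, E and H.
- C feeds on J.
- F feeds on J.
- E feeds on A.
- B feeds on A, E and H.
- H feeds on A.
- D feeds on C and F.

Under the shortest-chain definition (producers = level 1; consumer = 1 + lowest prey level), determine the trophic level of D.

A is a producer → level 1.
B eats A → level 2.
J eats B → level 3.
F eats J → level 4.
D eats F → level 5.
No prey of D is below level 4, so 5 is the minimum.

Trophic level 5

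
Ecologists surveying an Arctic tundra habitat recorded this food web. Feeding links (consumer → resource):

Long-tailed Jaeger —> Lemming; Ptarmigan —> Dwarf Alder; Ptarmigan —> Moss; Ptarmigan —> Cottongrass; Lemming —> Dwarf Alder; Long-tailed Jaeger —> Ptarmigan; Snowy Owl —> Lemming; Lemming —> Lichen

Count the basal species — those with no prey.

Basal species (no prey listed): Moss, Cottongrass, Dwarf Alder, Lichen.
Count: 4.

4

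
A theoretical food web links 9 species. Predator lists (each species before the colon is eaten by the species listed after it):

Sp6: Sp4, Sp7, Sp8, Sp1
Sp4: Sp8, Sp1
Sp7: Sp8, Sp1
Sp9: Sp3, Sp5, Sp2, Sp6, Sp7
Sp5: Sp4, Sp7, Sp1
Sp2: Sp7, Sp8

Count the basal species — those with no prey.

1

Basal species (no prey listed): Sp9.
Count: 1.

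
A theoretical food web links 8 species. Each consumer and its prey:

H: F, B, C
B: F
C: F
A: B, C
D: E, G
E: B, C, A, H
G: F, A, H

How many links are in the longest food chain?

4 links

One longest chain: F → B → A → E → D.
It has 5 species and 4 links.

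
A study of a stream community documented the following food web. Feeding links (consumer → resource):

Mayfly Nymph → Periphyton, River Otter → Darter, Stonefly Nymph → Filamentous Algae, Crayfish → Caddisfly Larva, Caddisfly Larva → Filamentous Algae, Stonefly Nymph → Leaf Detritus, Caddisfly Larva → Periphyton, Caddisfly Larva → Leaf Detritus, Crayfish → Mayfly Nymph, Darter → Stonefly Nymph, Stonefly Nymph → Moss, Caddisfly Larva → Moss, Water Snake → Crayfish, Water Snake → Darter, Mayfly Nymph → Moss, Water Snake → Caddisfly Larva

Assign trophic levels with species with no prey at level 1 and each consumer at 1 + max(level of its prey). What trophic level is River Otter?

Filamentous Algae has no prey (basal) → level 1.
Stonefly Nymph eats Filamentous Algae (level 1); other prey at levels: Leaf Detritus 1, Moss 1 → level 2.
Darter eats Stonefly Nymph → level 3.
River Otter eats Darter → level 4.

Trophic level 4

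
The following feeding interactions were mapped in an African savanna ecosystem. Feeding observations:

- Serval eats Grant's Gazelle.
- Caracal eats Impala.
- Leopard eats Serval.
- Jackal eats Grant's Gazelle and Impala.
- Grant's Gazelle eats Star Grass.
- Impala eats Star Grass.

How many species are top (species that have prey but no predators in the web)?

3

Top species (has prey, but nothing eats it): Jackal, Caracal, Leopard.
Count: 3.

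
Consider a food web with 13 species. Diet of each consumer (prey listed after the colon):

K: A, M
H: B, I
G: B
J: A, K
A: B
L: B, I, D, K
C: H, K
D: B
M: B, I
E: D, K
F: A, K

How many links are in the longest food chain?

3 links

One longest chain: B → A → K → E.
It has 4 species and 3 links.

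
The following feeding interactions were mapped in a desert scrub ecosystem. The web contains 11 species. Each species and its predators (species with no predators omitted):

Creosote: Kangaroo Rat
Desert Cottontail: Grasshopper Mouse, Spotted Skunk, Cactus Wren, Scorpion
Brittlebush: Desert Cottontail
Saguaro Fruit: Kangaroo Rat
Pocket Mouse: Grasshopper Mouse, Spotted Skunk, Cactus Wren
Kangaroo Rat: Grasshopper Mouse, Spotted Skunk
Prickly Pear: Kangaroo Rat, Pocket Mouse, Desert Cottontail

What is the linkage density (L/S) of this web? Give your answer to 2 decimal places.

There are L = 15 links among S = 11 species.
L/S = 15/11 = 1.3636 ≈ 1.36.

L/S = 1.36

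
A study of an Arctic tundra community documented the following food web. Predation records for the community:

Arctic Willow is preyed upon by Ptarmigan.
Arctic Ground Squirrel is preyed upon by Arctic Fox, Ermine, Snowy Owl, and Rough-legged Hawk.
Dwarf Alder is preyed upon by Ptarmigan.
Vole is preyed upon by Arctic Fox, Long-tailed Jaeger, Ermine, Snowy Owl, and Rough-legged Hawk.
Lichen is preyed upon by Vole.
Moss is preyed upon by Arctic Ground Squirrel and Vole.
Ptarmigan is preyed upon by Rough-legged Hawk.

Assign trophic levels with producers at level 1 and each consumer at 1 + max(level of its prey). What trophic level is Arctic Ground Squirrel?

Moss is a producer → level 1.
Arctic Ground Squirrel eats Moss → level 2.

Trophic level 2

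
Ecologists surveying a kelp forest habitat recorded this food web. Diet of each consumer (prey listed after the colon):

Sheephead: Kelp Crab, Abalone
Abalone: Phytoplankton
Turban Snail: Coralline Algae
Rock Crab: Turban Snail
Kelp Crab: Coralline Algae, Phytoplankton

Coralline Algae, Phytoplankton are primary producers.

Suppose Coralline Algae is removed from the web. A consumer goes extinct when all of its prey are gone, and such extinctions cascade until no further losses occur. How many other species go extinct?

2

Remove Coralline Algae.
Round 1: Turban Snail (all prey gone) → extinct.
Round 2: Rock Crab (all prey gone) → extinct.
No further losses. Total secondary extinctions: 2.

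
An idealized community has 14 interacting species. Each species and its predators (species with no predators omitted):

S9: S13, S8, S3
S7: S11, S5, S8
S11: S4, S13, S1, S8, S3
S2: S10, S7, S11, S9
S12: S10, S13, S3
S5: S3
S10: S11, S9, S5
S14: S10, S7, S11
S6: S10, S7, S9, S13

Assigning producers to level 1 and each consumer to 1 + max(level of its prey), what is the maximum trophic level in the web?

4

Producers (level 1): S2, S14, S6, S12.
S2 → S10 → S11 → S13 gives S13 level 4.
No species has a prey at level 4, so no species reaches level 5.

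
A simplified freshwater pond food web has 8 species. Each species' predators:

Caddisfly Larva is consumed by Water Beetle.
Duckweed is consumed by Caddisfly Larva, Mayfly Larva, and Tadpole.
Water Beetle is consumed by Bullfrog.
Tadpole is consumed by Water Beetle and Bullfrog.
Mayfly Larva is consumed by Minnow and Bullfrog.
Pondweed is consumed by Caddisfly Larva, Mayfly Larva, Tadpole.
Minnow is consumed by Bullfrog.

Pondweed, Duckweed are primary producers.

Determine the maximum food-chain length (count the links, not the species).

3 links

One longest chain: Pondweed → Tadpole → Water Beetle → Bullfrog.
It has 4 species and 3 links.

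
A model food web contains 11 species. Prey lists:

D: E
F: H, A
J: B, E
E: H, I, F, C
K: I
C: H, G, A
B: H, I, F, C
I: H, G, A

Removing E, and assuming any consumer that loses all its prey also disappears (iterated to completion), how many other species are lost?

1

Remove E.
Round 1: D (all prey gone) → extinct.
No further losses. Total secondary extinctions: 1.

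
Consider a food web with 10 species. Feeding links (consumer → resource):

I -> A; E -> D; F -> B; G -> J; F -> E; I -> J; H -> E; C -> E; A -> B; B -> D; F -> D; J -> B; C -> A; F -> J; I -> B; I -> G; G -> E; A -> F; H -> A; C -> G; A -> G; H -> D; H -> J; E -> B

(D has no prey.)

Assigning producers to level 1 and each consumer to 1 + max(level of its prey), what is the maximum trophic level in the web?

Producers (level 1): D.
D → B → E → F → A → H gives H level 6.
No species has a prey at level 6, so no species reaches level 7.

6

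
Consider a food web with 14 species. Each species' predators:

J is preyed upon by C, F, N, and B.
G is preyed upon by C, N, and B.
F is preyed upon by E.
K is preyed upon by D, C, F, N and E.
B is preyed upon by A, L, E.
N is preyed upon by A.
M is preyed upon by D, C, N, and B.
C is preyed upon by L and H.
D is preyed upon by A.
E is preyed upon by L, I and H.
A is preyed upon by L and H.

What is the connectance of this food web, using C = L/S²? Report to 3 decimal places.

C = 0.148

The web has S = 14 species and L = 29 feeding links.
C = L / S² = 29 / 196 = 0.1480 ≈ 0.148.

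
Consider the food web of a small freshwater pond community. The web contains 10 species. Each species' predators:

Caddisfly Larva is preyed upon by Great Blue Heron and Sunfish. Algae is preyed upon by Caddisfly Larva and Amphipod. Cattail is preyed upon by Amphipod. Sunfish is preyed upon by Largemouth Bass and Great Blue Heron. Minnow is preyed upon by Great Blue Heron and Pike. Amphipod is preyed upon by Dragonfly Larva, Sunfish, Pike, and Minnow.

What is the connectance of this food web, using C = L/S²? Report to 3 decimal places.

C = 0.130

The web has S = 10 species and L = 13 feeding links.
C = L / S² = 13 / 100 = 0.1300 ≈ 0.130.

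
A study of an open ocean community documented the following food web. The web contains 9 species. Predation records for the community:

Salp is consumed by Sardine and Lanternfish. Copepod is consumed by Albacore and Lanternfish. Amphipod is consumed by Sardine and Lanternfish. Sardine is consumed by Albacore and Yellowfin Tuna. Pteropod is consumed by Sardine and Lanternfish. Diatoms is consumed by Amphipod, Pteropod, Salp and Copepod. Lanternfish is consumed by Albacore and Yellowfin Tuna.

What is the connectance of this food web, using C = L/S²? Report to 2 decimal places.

The web has S = 9 species and L = 16 feeding links.
C = L / S² = 16 / 81 = 0.1975 ≈ 0.20.

C = 0.20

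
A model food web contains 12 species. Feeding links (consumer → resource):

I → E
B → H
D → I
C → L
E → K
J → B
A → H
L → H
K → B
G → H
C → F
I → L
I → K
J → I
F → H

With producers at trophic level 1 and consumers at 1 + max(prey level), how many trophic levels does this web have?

Producers (level 1): H.
H → B → K → E → I → D gives D level 6.
No species has a prey at level 6, so no species reaches level 7.

6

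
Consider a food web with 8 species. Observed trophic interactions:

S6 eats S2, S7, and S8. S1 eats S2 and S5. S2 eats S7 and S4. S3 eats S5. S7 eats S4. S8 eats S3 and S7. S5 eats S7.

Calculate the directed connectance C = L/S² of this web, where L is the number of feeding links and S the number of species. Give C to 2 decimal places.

C = 0.19

The web has S = 8 species and L = 12 feeding links.
C = L / S² = 12 / 64 = 0.1875 ≈ 0.19.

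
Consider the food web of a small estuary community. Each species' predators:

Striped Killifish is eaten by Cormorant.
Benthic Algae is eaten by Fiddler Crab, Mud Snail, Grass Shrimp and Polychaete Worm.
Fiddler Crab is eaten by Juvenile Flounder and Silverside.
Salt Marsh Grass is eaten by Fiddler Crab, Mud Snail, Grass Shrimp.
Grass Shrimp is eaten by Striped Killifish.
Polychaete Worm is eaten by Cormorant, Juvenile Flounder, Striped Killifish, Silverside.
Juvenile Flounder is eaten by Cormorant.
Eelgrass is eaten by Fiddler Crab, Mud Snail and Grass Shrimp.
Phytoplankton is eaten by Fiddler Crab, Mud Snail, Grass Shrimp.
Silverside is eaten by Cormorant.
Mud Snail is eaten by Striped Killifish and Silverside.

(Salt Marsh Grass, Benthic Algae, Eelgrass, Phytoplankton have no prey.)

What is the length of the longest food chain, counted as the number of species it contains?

One longest chain: Salt Marsh Grass → Mud Snail → Striped Killifish → Cormorant.
It has 4 species and 3 links.

4 species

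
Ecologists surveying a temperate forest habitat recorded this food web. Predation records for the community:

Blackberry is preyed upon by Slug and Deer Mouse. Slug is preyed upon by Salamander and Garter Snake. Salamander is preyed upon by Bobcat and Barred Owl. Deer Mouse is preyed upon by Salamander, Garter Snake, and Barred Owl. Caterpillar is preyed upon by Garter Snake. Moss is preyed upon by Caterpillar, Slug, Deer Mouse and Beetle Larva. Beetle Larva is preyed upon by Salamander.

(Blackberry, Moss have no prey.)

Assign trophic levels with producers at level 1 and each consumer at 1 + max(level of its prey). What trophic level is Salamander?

Moss is a producer → level 1.
Beetle Larva eats Moss → level 2.
Salamander eats Beetle Larva (level 2); other prey at levels: Slug 2, Deer Mouse 2 → level 3.

Trophic level 3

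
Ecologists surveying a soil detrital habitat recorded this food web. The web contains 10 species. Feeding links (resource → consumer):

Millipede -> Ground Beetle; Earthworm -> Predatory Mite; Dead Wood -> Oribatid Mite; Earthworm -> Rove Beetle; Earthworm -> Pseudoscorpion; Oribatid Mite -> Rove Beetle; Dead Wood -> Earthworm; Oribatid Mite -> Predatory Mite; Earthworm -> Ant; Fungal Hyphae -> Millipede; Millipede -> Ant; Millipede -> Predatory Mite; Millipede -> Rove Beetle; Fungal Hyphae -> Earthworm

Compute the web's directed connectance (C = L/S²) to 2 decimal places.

C = 0.14

The web has S = 10 species and L = 14 feeding links.
C = L / S² = 14 / 100 = 0.1400 ≈ 0.14.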